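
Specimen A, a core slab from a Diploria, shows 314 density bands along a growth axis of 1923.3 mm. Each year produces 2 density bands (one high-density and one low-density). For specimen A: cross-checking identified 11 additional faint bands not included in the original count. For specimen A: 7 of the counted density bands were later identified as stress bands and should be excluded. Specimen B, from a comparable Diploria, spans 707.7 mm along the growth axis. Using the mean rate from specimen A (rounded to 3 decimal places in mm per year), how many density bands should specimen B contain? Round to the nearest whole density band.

117 density bands

Specimen A: after corrections the count is 314 − 7 + 11 = 318 density bands.
Specimen A: 318 density bands at 2 per year is 318 / 2 = 159 years.
A: 1923.3 mm over 159 years gives 1923.3 / 159 ≈ 12.096 mm per year.
B spans 707.7 / 12.096 = 58.51 years; at 2 density bands per year that is 58.51 × 2 ≈ 117 density bands.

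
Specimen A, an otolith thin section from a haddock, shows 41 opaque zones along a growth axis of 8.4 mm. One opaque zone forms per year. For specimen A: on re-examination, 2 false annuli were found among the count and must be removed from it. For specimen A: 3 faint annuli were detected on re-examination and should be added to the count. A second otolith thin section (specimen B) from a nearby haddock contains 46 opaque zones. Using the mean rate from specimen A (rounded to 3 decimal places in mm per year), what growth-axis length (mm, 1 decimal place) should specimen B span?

Specimen A: correcting the raw count gives 41 − 2 + 3 = 42 true opaque zones.
A: 8.4 mm over 42 years gives 8.4 / 42 ≈ 0.200 mm per year.
Length of B = 0.200 × 46 = 9.2 mm.

9.2 mm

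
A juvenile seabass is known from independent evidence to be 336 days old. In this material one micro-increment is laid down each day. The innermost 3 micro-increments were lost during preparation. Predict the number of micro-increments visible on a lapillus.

333 micro-increments

Expected micro-increments over 336 days: 336.
Less the 3 uncaptured micro-increments: 336 − 3 = 333.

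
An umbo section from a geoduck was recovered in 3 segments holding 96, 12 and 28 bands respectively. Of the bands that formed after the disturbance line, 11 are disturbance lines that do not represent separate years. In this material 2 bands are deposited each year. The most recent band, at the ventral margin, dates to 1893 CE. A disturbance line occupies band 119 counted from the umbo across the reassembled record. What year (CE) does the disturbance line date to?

Total bands = 96 + 12 + 28 = 136.
Between band 119 and the ventral margin there are 136 − 119 = 17 bands.
Excluding 11 false bands: 17 − 11 = 6.
6 bands at 2 per year is 6 / 2 = 3 years.
Counting back 3 years from 1893 CE places the disturbance line in 1893 − 3 = 1890 CE.

1890 CE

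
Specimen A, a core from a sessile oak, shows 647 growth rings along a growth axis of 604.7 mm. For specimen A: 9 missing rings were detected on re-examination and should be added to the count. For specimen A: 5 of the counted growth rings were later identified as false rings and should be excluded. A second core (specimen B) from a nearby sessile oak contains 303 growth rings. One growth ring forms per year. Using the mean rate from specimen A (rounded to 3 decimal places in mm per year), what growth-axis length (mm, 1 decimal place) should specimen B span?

Specimen A: after corrections the count is 647 − 5 + 9 = 651 growth rings.
A: Mean rate = 604.7 mm / 651 years ≈ 0.929 mm/year.
Length of B = 0.929 × 303 = 281.5 mm.

281.5 mm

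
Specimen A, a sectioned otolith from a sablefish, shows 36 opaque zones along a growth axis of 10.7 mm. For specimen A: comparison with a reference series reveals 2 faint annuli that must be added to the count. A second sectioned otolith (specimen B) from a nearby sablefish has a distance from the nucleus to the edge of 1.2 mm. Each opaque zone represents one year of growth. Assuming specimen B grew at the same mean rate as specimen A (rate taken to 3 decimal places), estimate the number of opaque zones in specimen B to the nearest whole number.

4 opaque zones

Specimen A: true opaque zone count = 36 + 2 = 38.
A: 10.7 mm over 38 years gives 10.7 / 38 ≈ 0.282 mm/yr.
Specimen B: 1.2 mm / 0.282 mm per year = 4.26 years ≈ 4 opaque zones.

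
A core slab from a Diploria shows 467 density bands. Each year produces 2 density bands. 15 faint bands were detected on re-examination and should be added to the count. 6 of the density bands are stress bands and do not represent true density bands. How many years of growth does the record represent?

True density band count = 467 − 6 + 15 = 476.
With 2 density bands per year, 476 / 2 = 238 years.

238 yr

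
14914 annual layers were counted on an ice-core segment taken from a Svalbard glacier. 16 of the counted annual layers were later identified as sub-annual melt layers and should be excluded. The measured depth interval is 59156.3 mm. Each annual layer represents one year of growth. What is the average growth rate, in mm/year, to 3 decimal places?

3.971 mm/year

Adjusted count: 14914 − 16 = 14898 annual layers.
Mean rate = 59156.3 mm / 14898 years ≈ 3.971 mm/year.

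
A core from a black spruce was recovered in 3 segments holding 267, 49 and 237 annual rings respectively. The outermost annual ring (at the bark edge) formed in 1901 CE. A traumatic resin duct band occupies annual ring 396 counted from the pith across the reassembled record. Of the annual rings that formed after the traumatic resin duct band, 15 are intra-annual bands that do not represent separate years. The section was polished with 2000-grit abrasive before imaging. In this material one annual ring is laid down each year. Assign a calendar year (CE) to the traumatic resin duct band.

1759 CE

Total annual rings = 267 + 49 + 237 = 553.
Between annual ring 396 and the bark edge there are 553 − 396 = 157 annual rings.
Removing the 15 false annual rings leaves 157 − 15 = 142 true annual rings beyond the traumatic resin duct band.
Counting back 142 years from 1901 CE places the traumatic resin duct band in 1901 − 142 = 1759 CE.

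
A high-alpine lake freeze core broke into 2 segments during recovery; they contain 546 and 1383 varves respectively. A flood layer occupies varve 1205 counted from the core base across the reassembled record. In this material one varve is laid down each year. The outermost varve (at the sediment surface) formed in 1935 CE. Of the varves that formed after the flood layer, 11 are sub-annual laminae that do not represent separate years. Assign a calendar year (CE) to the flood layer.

1222 CE

Total varves = 546 + 1383 = 1929.
1929 − 1205 = 724 varves lie beyond the flood layer toward the sediment surface.
Removing the 11 false varves leaves 724 − 11 = 713 true varves beyond the flood layer.
Counting back 713 years from 1935 CE places the flood layer in 1935 − 713 = 1222 CE.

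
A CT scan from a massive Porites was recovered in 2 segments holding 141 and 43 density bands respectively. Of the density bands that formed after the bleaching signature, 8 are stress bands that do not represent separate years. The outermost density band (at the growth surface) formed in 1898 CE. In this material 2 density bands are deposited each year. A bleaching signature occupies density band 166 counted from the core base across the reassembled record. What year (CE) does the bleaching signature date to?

Total density bands = 141 + 43 = 184.
184 − 166 = 18 density bands lie beyond the bleaching signature toward the growth surface.
Removing the 8 false density bands leaves 18 − 8 = 10 true density bands beyond the bleaching signature.
10 density bands at 2 per year is 10 / 2 = 5 years.
The density band at the growth surface is 1898 CE, so the bleaching signature dates to 1898 − 5 = 1893 CE.

1893 CE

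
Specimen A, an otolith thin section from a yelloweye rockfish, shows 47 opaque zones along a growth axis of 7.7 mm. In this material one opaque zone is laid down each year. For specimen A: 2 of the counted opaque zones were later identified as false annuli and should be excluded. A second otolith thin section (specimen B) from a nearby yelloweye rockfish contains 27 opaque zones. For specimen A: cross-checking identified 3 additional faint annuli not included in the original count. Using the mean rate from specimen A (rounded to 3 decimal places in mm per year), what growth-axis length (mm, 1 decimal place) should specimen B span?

4.3 mm

Specimen A: adjusted count: 47 − 2 + 3 = 48 opaque zones.
A: 7.7 mm over 48 years gives 7.7 / 48 ≈ 0.160 mm/yr.
For B, 0.160 mm/year × 27 years = 4.3 mm.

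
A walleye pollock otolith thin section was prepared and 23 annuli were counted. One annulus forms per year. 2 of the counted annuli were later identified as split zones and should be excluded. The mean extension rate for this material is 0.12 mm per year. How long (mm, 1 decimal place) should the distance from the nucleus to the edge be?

True annulus count = 23 − 2 = 21.
Length ≈ 0.12 × 21 = 2.5 mm.

2.5 mm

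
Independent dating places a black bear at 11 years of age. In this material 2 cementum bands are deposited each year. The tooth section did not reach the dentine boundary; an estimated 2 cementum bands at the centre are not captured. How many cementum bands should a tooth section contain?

20 cementum bands

11 years at 2 cementum bands per year gives 11 × 2 = 22 cementum bands.
22 − 2 missed = 20 cementum bands expected in the prepared section.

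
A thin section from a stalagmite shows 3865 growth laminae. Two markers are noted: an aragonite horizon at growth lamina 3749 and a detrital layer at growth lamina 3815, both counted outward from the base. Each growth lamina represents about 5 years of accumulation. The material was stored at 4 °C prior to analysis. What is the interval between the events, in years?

330 yr

3815 − 3749 = 66 growth laminae lie between the two events.
66 growth laminae at 5 years each span 66 × 5 = 330 years.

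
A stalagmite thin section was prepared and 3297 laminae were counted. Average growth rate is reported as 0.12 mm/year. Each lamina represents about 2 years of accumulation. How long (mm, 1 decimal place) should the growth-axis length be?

At 2 years per lamina, 3297 × 2 = 6594 years.
Predicted length = 0.12 mm/year × 6594 years = 791.3 mm.

791.3 mm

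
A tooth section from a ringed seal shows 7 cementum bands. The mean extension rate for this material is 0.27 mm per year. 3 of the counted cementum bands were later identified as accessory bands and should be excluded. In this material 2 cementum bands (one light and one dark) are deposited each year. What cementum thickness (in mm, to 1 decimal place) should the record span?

0.5 mm

Adjusted count: 7 − 3 = 4 cementum bands.
With 2 cementum bands per year, 4 / 2 = 2 years.
2 years at 0.27 mm/year gives 0.27 × 2 = 0.5 mm.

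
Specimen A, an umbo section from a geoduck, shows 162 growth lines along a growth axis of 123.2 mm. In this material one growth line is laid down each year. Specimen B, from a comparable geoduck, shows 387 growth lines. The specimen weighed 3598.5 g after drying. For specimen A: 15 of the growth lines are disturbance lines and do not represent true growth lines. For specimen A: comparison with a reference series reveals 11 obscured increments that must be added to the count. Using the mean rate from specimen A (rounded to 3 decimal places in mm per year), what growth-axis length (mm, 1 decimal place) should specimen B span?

301.9 mm

Specimen A: correcting the raw count gives 162 − 15 + 11 = 158 true growth lines.
A: 123.2 mm over 158 years gives 123.2 / 158 ≈ 0.780 mm per year.
B's length ≈ 0.780 × 387 = 301.9 mm.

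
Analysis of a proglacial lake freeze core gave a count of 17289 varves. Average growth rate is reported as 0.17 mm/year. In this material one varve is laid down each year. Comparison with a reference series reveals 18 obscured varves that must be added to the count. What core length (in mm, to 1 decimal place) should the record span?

2942.2 mm

True varve count = 17289 + 18 = 17307.
17307 years at 0.17 mm/year gives 0.17 × 17307 = 2942.2 mm.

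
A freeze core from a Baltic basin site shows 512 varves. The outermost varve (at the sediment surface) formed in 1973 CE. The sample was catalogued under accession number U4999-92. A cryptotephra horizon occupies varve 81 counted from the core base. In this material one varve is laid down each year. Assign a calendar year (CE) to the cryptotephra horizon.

512 − 81 = 431 varves lie beyond the cryptotephra horizon toward the sediment surface.
1973 − 431 = 1542 CE.

1542 CE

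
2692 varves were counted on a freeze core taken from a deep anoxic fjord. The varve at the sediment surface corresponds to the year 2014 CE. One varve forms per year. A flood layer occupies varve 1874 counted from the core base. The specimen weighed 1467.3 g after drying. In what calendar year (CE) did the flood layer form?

1196 CE

Between varve 1874 and the sediment surface there are 2692 − 1874 = 818 varves.
2014 − 818 = 1196 CE.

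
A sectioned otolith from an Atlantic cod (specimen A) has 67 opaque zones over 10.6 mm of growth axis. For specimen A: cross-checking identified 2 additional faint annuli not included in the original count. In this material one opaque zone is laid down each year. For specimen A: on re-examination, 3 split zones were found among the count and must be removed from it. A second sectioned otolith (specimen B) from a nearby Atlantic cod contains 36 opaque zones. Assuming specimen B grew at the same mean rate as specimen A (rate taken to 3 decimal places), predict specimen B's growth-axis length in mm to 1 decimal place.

5.8 mm

Specimen A: adjusted count: 67 − 3 + 2 = 66 opaque zones.
A: 10.6 mm over 66 years gives 10.6 / 66 ≈ 0.161 mm/yr.
Length of B = 0.161 × 36 = 5.8 mm.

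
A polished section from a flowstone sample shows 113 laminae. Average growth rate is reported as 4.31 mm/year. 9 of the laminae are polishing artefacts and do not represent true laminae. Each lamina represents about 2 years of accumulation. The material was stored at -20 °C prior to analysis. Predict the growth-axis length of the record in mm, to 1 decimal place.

896.5 mm

After corrections the count is 113 − 9 = 104 laminae.
Multiplying by 2 years per lamina: 104 × 2 = 208 years.
208 years at 4.31 mm/year gives 4.31 × 208 = 896.5 mm.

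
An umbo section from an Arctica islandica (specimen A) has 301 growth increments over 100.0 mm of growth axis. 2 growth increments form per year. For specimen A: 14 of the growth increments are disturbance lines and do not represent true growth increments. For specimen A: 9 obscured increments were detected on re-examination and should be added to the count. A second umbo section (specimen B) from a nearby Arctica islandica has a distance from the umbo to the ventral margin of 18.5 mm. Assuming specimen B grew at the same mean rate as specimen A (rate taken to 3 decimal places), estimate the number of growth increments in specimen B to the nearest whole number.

Specimen A: true growth increment count = 301 − 14 + 9 = 296.
Specimen A: dividing by 2 growth increments per year: 296 / 2 = 148 years.
A: Extension rate ≈ 100.0 / 148 = 0.676 mm per year.
For B, 18.5 / 0.676 = 27.37 years; at 2 growth increments per year that is 27.37 × 2 ≈ 55 growth increments.

55 growth increments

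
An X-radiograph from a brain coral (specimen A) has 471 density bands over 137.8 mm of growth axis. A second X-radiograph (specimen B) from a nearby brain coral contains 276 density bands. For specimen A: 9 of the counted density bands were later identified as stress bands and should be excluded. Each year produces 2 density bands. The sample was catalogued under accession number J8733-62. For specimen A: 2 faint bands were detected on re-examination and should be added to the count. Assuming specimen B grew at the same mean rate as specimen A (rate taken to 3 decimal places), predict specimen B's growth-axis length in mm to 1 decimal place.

82.0 mm

Specimen A: adjusted count: 471 − 9 + 2 = 464 density bands.
Specimen A: with 2 density bands per year, 464 / 2 = 232 years.
A: Mean rate = 137.8 mm / 232 years ≈ 0.594 mm/yr.
Specimen B: with 2 density bands per year, 276 / 2 = 138 years. For B, 0.594 mm/year × 138 years = 82.0 mm.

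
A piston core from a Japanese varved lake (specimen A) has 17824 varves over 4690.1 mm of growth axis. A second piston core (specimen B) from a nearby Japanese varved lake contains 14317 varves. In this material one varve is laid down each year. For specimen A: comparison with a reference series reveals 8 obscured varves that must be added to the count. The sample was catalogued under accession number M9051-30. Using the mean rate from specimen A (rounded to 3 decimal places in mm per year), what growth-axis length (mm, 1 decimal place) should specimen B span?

Specimen A: correcting the raw count gives 17824 + 8 = 17832 true varves.
A: 4690.1 mm over 17832 years gives 4690.1 / 17832 ≈ 0.263 mm/year.
Length of B = 0.263 × 14317 = 3765.4 mm.

3765.4 mm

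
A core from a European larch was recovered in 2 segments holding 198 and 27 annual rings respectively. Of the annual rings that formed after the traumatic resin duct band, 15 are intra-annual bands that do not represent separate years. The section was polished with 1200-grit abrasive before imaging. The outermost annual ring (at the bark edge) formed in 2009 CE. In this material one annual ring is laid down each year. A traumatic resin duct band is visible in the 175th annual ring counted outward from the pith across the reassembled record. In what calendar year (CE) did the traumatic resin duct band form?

1974 CE

Total annual rings = 198 + 27 = 225.
The traumatic resin duct band sits at annual ring 175 from the pith, so 225 − 175 = 50 annual rings formed after it.
Excluding 15 false annual rings: 50 − 15 = 35.
2009 − 35 = 1974 CE.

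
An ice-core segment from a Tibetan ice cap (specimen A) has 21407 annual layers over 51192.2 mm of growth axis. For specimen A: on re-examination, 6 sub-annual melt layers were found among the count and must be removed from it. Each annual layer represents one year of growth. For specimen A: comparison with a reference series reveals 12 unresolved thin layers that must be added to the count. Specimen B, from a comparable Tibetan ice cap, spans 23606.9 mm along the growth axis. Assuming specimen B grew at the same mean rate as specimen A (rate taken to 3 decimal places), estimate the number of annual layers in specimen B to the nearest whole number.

Specimen A: correcting the raw count gives 21407 − 6 + 12 = 21413 true annual layers.
A: Extension rate ≈ 51192.2 / 21413 = 2.391 mm/yr.
B spans 23606.9 / 2.391 = 9873.23 years ≈ 9873 annual layers.

9873 annual layers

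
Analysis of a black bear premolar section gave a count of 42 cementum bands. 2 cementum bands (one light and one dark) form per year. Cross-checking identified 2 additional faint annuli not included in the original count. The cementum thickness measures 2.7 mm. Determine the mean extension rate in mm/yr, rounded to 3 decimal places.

0.123 mm/yr

Adjusted count: 42 + 2 = 44 cementum bands.
With 2 cementum bands per year, 44 / 2 = 22 years.
2.7 mm over 22 years gives 2.7 / 22 ≈ 0.123 mm/yr.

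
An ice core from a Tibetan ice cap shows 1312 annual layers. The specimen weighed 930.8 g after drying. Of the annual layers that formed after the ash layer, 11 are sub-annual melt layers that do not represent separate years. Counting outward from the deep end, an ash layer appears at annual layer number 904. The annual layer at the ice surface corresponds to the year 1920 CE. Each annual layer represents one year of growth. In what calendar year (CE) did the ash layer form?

1523 CE

The ash layer sits at annual layer 904 from the deep end, so 1312 − 904 = 408 annual layers formed after it.
408 − 11 false = 397 true annual layers after the ash layer.
1920 − 397 = 1523 CE.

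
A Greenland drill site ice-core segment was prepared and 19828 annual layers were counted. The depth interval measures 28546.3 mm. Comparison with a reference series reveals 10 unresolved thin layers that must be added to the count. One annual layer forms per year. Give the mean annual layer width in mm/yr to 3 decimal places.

1.439 mm/yr

True annual layer count = 19828 + 10 = 19838.
Mean rate = 28546.3 mm / 19838 years ≈ 1.439 mm/yr.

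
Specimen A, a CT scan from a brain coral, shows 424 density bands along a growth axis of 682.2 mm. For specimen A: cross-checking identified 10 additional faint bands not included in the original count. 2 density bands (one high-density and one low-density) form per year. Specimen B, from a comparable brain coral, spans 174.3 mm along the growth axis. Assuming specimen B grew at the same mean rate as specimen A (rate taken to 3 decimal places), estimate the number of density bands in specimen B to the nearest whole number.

111 density bands

Specimen A: after corrections the count is 424 + 10 = 434 density bands.
Specimen A: dividing by 2 density bands per year: 434 / 2 = 217 years.
A: Extension rate ≈ 682.2 / 217 = 3.144 mm/year.
B spans 174.3 / 3.144 = 55.44 years; at 2 density bands per year that is 55.44 × 2 ≈ 111 density bands.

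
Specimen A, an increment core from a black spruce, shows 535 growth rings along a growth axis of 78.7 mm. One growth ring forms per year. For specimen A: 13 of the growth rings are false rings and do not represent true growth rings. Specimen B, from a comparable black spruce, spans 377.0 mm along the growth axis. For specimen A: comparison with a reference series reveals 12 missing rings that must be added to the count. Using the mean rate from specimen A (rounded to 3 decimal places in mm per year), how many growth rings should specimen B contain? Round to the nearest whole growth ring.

Specimen A: true growth ring count = 535 − 13 + 12 = 534.
A: Mean rate = 78.7 mm / 534 years ≈ 0.147 mm/yr.
For B, 377.0 / 0.147 = 2564.63 years ≈ 2565 growth rings.

2565 growth rings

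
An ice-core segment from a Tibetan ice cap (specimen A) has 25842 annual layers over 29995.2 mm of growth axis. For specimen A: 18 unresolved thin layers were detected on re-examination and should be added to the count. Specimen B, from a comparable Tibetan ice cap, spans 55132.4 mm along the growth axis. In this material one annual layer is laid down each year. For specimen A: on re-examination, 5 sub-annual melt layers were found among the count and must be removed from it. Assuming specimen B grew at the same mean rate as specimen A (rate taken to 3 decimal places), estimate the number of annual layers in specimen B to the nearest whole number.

Specimen A: correcting the raw count gives 25842 − 5 + 18 = 25855 true annual layers.
A: Extension rate ≈ 29995.2 / 25855 = 1.160 mm/year.
B spans 55132.4 / 1.160 = 47527.93 years ≈ 47528 annual layers.

47528 annual layers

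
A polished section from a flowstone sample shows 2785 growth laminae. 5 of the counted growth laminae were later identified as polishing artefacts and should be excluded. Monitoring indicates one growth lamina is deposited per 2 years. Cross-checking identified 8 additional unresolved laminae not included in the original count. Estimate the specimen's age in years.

Adjusted count: 2785 − 5 + 8 = 2788 growth laminae.
Multiplying by 2 years per growth lamina: 2788 × 2 = 5576 years.

5576 years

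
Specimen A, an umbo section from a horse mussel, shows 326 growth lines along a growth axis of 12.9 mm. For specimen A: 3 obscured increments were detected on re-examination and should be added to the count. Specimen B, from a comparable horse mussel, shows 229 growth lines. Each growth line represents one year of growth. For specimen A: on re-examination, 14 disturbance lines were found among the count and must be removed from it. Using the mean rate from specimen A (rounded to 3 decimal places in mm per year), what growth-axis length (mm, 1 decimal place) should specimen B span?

9.4 mm

Specimen A: adjusted count: 326 − 14 + 3 = 315 growth lines.
A: Extension rate ≈ 12.9 / 315 = 0.041 mm/year.
Length of B = 0.041 × 229 = 9.4 mm.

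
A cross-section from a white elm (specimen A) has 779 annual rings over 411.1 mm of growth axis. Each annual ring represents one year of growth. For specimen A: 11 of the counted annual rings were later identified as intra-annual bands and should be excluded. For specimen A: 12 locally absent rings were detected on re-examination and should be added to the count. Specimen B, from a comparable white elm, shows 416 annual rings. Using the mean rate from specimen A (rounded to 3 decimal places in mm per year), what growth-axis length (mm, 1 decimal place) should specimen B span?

Specimen A: correcting the raw count gives 779 − 11 + 12 = 780 true annual rings.
A: 411.1 mm over 780 years gives 411.1 / 780 ≈ 0.527 mm/year.
For B, 0.527 mm/year × 416 years = 219.2 mm.

219.2 mm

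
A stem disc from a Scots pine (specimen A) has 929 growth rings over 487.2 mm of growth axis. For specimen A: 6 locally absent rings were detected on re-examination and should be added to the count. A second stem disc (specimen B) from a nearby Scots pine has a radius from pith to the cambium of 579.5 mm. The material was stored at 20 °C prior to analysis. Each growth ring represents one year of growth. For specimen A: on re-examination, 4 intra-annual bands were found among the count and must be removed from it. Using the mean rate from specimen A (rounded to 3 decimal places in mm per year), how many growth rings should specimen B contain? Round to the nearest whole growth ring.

1108 growth rings

Specimen A: adjusted count: 929 − 4 + 6 = 931 growth rings.
A: 487.2 mm over 931 years gives 487.2 / 931 ≈ 0.523 mm/yr.
For B, 579.5 / 0.523 = 1108.03 years ≈ 1108 growth rings.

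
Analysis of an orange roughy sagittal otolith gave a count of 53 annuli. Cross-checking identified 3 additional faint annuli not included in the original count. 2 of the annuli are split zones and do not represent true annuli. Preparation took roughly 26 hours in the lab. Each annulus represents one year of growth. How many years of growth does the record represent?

Adjusted count: 53 − 2 + 3 = 54 annuli.
With a one-to-one annulus periodicity this is 54 years.

54 yr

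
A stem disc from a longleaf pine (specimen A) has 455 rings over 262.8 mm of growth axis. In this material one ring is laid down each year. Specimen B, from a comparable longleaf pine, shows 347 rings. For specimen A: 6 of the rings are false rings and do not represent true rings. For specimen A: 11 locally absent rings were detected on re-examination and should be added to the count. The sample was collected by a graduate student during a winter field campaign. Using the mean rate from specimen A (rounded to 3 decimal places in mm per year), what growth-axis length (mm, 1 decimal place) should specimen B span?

Specimen A: true ring count = 455 − 6 + 11 = 460.
A: Mean rate = 262.8 mm / 460 years ≈ 0.571 mm per year.
Length of B = 0.571 × 347 = 198.1 mm.

198.1 mm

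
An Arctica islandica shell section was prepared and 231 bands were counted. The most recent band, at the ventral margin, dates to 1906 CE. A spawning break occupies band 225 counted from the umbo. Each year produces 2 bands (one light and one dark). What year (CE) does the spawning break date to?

1903 CE

Between band 225 and the ventral margin there are 231 − 225 = 6 bands.
6 bands at 2 per year is 6 / 2 = 3 years.
1906 − 3 = 1903 CE.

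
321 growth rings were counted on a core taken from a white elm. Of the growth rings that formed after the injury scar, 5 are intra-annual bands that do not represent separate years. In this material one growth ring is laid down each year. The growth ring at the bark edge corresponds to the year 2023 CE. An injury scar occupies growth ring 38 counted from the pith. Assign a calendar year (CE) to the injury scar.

Between growth ring 38 and the bark edge there are 321 − 38 = 283 growth rings.
Excluding 5 false growth rings: 283 − 5 = 278.
Counting back 278 years from 2023 CE places the injury scar in 2023 − 278 = 1745 CE.

1745 CE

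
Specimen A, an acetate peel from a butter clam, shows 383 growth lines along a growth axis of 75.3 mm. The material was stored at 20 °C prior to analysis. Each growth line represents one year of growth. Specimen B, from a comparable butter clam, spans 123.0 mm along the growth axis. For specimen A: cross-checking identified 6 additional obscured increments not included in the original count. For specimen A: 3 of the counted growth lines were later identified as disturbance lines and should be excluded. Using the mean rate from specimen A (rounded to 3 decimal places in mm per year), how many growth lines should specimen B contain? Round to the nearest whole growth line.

Specimen A: after corrections the count is 383 − 3 + 6 = 386 growth lines.
A: Extension rate ≈ 75.3 / 386 = 0.195 mm/year.
For B, 123.0 / 0.195 = 630.77 years ≈ 631 growth lines.

631 growth lines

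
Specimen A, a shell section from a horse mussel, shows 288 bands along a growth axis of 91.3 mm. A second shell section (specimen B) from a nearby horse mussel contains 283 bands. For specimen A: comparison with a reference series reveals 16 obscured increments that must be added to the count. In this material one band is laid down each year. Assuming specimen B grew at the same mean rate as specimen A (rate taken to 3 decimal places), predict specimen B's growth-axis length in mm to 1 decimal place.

84.9 mm

Specimen A: correcting the raw count gives 288 + 16 = 304 true bands.
A: Mean rate = 91.3 mm / 304 years ≈ 0.300 mm/yr.
Length of B = 0.300 × 283 = 84.9 mm.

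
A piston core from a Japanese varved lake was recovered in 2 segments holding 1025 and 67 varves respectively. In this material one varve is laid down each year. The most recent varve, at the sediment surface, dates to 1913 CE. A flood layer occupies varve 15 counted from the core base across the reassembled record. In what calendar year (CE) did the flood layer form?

836 CE

Total varves = 1025 + 67 = 1092.
The flood layer sits at varve 15 from the core base, so 1092 − 15 = 1077 varves formed after it.
The varve at the sediment surface is 1913 CE, so the flood layer dates to 1913 − 1077 = 836 CE.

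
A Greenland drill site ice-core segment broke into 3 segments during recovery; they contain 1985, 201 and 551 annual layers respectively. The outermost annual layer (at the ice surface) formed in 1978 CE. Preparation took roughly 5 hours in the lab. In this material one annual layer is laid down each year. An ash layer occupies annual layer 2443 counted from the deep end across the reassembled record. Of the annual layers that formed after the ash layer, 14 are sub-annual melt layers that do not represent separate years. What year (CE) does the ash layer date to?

1698 CE

Total annual layers = 1985 + 201 + 551 = 2737.
2737 − 2443 = 294 annual layers lie beyond the ash layer toward the ice surface.
Removing the 14 false annual layers leaves 294 − 14 = 280 true annual layers beyond the ash layer.
Counting back 280 years from 1978 CE places the ash layer in 1978 − 280 = 1698 CE.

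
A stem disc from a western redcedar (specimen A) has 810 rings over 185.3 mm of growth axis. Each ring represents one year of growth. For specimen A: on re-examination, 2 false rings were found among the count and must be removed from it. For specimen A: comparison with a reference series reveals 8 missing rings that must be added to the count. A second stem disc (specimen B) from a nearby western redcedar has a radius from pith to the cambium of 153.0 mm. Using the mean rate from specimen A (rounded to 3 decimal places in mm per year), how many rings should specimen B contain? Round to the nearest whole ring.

674 rings

Specimen A: true ring count = 810 − 2 + 8 = 816.
A: Mean rate = 185.3 mm / 816 years ≈ 0.227 mm/year.
For B, 153.0 / 0.227 = 674.01 years ≈ 674 rings.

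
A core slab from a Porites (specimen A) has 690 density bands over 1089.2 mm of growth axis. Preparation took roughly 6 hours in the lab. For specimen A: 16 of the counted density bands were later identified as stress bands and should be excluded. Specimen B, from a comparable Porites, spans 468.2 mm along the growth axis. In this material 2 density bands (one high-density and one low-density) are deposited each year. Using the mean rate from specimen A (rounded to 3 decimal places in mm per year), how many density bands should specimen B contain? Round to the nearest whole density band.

Specimen A: correcting the raw count gives 690 − 16 = 674 true density bands.
Specimen A: dividing by 2 density bands per year: 674 / 2 = 337 years.
A: Mean rate = 1089.2 mm / 337 years ≈ 3.232 mm/yr.
Specimen B: 468.2 mm / 3.232 mm per year = 144.86 years; at 2 density bands per year that is 144.86 × 2 ≈ 290 density bands.

290 density bands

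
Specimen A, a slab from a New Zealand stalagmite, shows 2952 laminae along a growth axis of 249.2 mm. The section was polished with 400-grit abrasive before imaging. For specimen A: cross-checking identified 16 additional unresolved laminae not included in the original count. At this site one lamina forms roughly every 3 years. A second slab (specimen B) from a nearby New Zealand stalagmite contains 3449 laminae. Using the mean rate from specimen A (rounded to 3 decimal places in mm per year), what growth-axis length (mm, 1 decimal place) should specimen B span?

289.7 mm

Specimen A: correcting the raw count gives 2952 + 16 = 2968 true laminae.
Specimen A: at 3 years per lamina, 2968 × 3 = 8904 years.
A: Mean rate = 249.2 mm / 8904 years ≈ 0.028 mm/yr.
Specimen B: at 3 years per lamina, 3449 × 3 = 10347 years. For B, 0.028 mm/year × 10347 years = 289.7 mm.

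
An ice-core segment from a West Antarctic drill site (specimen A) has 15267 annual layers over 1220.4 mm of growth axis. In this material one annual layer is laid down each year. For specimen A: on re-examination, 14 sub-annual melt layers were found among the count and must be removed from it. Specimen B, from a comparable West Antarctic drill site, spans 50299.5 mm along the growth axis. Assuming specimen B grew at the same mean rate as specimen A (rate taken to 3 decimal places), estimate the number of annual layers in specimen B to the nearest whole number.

Specimen A: after corrections the count is 15267 − 14 = 15253 annual layers.
A: Extension rate ≈ 1220.4 / 15253 = 0.080 mm per year.
Specimen B: 50299.5 mm / 0.080 mm per year = 628743.75 years ≈ 628744 annual layers.

628744 annual layers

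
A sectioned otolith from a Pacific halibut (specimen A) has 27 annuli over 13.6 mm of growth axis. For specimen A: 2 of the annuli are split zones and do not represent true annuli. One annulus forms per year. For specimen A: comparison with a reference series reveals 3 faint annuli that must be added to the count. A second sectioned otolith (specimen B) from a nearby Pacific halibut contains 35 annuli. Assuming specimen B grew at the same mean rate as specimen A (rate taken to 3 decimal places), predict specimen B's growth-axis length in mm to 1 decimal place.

17.0 mm

Specimen A: adjusted count: 27 − 2 + 3 = 28 annuli.
A: 13.6 mm over 28 years gives 13.6 / 28 ≈ 0.486 mm per year.
Length of B = 0.486 × 35 = 17.0 mm.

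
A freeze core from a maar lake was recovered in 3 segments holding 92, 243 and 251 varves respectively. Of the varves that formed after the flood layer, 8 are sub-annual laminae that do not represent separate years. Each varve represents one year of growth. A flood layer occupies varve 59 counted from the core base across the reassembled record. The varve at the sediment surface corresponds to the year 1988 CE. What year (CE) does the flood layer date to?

Total varves = 92 + 243 + 251 = 586.
The flood layer sits at varve 59 from the core base, so 586 − 59 = 527 varves formed after it.
Removing the 8 false varves leaves 527 − 8 = 519 true varves beyond the flood layer.
1988 − 519 = 1469 CE.

1469 CE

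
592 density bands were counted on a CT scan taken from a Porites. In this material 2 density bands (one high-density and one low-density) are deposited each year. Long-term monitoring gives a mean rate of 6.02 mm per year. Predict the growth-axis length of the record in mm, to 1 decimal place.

1781.9 mm

592 density bands at 2 per year is 592 / 2 = 296 years.
Predicted length = 6.02 mm/year × 296 years = 1781.9 mm.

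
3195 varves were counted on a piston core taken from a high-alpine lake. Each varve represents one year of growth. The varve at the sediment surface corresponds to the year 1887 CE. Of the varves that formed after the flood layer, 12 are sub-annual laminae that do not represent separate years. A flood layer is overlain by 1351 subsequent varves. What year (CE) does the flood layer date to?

1351 varves post-date the flood layer.
Removing the 12 false varves leaves 1351 − 12 = 1339 true varves beyond the flood layer.
Counting back 1339 years from 1887 CE places the flood layer in 1887 − 1339 = 548 CE.

548 CE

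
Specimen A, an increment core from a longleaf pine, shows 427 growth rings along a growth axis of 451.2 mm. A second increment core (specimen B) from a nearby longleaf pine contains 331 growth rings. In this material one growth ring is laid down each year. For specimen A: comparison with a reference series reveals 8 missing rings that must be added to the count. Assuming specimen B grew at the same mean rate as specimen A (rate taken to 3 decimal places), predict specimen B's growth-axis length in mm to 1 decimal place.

Specimen A: true growth ring count = 427 + 8 = 435.
A: 451.2 mm over 435 years gives 451.2 / 435 ≈ 1.037 mm/year.
For B, 1.037 mm/year × 331 years = 343.2 mm.

343.2 mm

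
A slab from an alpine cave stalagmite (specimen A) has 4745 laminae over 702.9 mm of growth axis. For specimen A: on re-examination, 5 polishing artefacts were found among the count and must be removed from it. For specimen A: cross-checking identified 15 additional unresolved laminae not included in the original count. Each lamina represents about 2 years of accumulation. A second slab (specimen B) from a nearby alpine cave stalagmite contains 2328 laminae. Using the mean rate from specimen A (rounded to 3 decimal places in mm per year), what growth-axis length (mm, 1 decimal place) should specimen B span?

344.5 mm

Specimen A: correcting the raw count gives 4745 − 5 + 15 = 4755 true laminae.
Specimen A: 4755 laminae at 2 years each span 4755 × 2 = 9510 years.
A: 702.9 mm over 9510 years gives 702.9 / 9510 ≈ 0.074 mm/yr.
Specimen B: at 2 years per lamina, 2328 × 2 = 4656 years. Length of B = 0.074 × 4656 = 344.5 mm.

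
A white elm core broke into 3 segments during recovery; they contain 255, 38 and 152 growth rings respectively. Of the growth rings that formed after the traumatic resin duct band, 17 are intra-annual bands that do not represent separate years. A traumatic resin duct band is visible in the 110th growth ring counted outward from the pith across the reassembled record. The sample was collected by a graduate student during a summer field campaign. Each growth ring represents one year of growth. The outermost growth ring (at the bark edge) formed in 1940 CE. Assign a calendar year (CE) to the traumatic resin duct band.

1622 CE

Total growth rings = 255 + 38 + 152 = 445.
445 − 110 = 335 growth rings lie beyond the traumatic resin duct band toward the bark edge.
335 − 17 false = 318 true growth rings after the traumatic resin duct band.
The growth ring at the bark edge is 1940 CE, so the traumatic resin duct band dates to 1940 − 318 = 1622 CE.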